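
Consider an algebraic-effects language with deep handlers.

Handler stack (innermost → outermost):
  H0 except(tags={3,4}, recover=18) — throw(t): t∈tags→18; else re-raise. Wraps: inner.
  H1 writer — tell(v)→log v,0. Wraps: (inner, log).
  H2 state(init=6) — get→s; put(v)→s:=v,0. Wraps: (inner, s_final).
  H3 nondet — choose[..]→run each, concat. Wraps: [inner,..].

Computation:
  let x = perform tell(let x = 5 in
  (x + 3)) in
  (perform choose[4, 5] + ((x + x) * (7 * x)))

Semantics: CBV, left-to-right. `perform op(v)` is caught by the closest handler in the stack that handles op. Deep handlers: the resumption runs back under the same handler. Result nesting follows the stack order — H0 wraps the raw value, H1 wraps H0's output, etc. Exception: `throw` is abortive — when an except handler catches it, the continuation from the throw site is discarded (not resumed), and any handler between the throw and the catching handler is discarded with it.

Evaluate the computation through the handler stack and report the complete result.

Answer: [((4, (8)), 6), ((5, (8)), 6)]

Step-by-step:
tell(8) @ H1 ⇒ log+=8
choose[4, 5] @ H3
  branch[0] choose=4:
    H0 returns 4
    H1 returns (4, (8))
    H2 returns ((4, (8)), 6)
    H3 returns [((4, (8)), 6)]
  branch[1] choose=5:
    H0 returns 5
    H1 returns (5, (8))
    H2 returns ((5, (8)), 6)
    H3 returns [((5, (8)), 6)]
= [((4, (8)), 6), ((5, (8)), 6)]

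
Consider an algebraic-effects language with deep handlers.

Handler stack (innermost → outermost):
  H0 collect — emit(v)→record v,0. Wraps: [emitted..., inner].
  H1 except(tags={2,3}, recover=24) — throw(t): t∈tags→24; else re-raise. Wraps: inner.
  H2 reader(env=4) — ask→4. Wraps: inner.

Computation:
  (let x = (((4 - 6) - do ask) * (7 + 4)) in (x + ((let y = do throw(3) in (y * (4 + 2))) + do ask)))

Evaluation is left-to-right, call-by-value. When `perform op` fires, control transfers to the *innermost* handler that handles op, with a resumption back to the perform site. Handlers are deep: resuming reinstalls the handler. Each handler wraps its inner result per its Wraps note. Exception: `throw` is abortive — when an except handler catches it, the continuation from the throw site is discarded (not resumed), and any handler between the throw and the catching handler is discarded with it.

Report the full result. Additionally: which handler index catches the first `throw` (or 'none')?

Evaluation trace:
ask @ H2 ⇒ 4
throw(3) @ H1 caught ⇒ 24
H2 returns 24
= 24

Answer: 24 ; first throw caught by: H1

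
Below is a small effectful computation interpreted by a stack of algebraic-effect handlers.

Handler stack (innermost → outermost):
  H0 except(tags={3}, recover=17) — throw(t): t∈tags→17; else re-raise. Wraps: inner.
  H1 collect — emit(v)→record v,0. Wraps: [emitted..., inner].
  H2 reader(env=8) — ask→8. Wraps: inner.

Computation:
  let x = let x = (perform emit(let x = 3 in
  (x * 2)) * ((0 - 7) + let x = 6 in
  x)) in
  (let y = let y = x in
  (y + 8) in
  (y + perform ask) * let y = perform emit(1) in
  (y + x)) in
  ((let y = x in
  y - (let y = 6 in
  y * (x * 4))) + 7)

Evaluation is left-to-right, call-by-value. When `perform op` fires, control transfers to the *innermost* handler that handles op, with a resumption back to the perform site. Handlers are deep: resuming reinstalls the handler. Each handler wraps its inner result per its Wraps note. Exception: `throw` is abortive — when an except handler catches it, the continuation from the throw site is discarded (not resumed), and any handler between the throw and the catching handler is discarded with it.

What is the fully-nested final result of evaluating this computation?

Answer: [6, 1, 7]

Working:
emit(6) @ H1 ⇒ out+=6
ask @ H2 ⇒ 8
emit(1) @ H1 ⇒ out+=1
H0 returns 7
H1 returns [6, 1, 7]
H2 returns [6, 1, 7]
= [6, 1, 7]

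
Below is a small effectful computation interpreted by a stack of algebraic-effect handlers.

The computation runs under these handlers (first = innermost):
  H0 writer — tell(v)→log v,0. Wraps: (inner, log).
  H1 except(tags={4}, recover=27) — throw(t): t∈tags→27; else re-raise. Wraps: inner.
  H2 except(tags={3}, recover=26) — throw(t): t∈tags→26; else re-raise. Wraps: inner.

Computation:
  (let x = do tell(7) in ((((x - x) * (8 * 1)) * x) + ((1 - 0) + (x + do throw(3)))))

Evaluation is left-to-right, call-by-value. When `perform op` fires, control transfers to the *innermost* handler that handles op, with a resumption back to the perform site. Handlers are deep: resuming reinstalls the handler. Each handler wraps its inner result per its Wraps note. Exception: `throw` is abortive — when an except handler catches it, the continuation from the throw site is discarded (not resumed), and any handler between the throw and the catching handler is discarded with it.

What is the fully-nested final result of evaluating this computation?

Evaluation trace:
tell(7) @ H0 ⇒ log+=7
throw(3) @ H1 re-raised
throw(3) @ H2 caught ⇒ 26
= 26

Answer: 26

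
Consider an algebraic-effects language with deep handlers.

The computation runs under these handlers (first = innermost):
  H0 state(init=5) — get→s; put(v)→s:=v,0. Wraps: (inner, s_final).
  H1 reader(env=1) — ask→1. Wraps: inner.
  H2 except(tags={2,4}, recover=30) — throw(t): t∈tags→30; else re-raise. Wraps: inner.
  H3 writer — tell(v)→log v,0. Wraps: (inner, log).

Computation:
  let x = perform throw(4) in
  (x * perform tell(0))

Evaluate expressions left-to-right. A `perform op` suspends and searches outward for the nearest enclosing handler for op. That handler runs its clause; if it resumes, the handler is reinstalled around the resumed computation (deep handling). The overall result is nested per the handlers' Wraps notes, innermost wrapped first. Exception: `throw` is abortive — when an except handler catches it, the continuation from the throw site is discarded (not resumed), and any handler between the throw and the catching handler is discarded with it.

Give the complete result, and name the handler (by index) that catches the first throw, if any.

Step-by-step:
throw(4) @ H2 caught ⇒ 30
H3 returns (30, ())
= (30, ())

Answer: (30, ()) ; first throw caught by: H2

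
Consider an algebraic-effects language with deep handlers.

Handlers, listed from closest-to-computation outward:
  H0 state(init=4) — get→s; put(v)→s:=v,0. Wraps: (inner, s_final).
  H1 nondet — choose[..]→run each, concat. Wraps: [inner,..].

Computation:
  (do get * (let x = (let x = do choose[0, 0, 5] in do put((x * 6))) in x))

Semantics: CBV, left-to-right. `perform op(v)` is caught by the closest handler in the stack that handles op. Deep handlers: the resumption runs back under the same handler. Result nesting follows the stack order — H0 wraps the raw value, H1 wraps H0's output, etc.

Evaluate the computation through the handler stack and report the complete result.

Answer: [(0, 0), (0, 0), (0, 30)]

Step-by-step:
get @ H0 ⇒ 4
choose[0, 0, 5] @ H1
  branch[0] choose=0:
    put(0) @ H0 ⇒ s:=0
    H0 returns (0, 0)
    H1 returns [(0, 0)]
  branch[1] choose=0:
    put(0) @ H0 ⇒ s:=0
    H0 returns (0, 0)
    H1 returns [(0, 0)]
  branch[2] choose=5:
    put(30) @ H0 ⇒ s:=30
    H0 returns (0, 30)
    H1 returns [(0, 30)]
= [(0, 0), (0, 0), (0, 30)]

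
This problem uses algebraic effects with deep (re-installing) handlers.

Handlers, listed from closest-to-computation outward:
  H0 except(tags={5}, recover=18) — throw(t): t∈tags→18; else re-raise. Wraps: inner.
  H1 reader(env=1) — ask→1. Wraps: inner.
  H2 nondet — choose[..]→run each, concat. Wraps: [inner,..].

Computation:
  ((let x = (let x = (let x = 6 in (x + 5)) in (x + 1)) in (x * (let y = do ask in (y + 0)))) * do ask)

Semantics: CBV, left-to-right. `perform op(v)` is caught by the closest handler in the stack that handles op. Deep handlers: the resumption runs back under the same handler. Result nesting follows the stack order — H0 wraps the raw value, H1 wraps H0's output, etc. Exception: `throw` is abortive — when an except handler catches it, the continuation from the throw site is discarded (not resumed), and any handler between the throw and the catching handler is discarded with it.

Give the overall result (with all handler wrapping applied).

Working:
ask @ H1 ⇒ 1
ask @ H1 ⇒ 1
H0 returns 12
H1 returns 12
H2 returns [12]
= [12]

Answer: [12]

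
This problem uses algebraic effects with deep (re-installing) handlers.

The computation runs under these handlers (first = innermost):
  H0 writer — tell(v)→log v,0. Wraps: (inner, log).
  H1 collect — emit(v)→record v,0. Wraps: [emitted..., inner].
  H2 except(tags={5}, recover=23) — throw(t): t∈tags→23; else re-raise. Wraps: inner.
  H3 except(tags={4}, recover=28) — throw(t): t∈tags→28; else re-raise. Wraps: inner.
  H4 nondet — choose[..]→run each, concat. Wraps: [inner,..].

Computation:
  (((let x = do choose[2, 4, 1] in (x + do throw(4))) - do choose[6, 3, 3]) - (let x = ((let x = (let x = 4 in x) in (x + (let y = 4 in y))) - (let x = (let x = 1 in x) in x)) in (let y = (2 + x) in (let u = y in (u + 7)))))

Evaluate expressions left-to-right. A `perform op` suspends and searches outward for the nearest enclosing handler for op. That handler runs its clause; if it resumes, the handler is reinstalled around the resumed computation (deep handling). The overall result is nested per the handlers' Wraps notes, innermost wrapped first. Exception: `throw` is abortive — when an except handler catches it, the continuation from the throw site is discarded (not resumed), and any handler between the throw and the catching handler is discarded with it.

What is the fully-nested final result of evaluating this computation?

Answer: [28, 28, 28]

Evaluation trace:
choose[2, 4, 1] @ H4
  branch[0] choose=2:
    throw(4) @ H2 re-raised
    throw(4) @ H3 caught ⇒ 28
    H4 returns [28]
  branch[1] choose=4:
    throw(4) @ H2 re-raised
    throw(4) @ H3 caught ⇒ 28
    H4 returns [28]
  branch[2] choose=1:
    throw(4) @ H2 re-raised
    throw(4) @ H3 caught ⇒ 28
    H4 returns [28]
= [28, 28, 28]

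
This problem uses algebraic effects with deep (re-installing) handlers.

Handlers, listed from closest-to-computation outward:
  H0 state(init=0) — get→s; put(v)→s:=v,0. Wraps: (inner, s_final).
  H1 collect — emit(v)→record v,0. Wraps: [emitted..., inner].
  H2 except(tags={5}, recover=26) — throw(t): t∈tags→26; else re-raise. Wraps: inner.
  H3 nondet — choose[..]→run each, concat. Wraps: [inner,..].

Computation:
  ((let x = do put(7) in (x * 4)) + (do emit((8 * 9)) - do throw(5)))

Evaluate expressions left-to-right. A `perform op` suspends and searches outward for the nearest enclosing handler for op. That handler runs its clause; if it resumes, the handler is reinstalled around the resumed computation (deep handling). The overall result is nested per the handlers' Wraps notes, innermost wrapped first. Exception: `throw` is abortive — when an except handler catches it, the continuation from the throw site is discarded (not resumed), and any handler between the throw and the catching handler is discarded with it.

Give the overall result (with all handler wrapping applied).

Working:
put(7) @ H0 ⇒ s:=7
emit(72) @ H1 ⇒ out+=72
throw(5) @ H2 caught ⇒ 26
H3 returns [26]
= [26]

Answer: [26]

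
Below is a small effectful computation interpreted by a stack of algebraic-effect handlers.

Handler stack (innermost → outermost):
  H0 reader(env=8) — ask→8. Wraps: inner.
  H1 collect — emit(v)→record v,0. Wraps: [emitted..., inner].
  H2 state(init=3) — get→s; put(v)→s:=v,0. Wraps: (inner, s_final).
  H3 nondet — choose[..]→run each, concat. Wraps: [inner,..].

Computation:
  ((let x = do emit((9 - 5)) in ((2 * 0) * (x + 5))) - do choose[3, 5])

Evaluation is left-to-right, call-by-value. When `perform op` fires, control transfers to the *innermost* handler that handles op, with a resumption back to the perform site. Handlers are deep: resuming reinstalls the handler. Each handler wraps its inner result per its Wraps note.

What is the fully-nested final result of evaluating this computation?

Step-by-step:
emit(4) @ H1 ⇒ out+=4
choose[3, 5] @ H3
  branch[0] choose=3:
    H0 returns -3
    H1 returns [4, -3]
    H2 returns ([4, -3], 3)
    H3 returns [([4, -3], 3)]
  branch[1] choose=5:
    H0 returns -5
    H1 returns [4, -5]
    H2 returns ([4, -5], 3)
    H3 returns [([4, -5], 3)]
= [([4, -3], 3), ([4, -5], 3)]

Answer: [([4, -3], 3), ([4, -5], 3)]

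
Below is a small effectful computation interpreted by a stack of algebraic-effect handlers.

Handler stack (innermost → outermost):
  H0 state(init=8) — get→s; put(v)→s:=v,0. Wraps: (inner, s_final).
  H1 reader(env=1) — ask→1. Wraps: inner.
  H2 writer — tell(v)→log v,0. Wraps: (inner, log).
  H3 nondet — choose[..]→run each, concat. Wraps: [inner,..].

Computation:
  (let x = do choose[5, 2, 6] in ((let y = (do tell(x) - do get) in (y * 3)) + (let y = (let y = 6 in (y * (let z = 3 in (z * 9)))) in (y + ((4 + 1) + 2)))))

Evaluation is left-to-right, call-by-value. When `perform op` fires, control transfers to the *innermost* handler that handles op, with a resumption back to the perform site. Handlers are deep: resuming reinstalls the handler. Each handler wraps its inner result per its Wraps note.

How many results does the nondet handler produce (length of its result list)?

Answer: 3

Working:
choose[5, 2, 6] @ H3
  branch[0] choose=5:
    tell(5) @ H2 ⇒ log+=5
    get @ H0 ⇒ 8
    H0 returns (145, 8)
    H1 returns (145, 8)
    H2 returns ((145, 8), (5))
    H3 returns [((145, 8), (5))]
  branch[1] choose=2:
    tell(2) @ H2 ⇒ log+=2
    get @ H0 ⇒ 8
    H0 returns (145, 8)
    H1 returns (145, 8)
    H2 returns ((145, 8), (2))
    H3 returns [((145, 8), (2))]
  branch[2] choose=6:
    tell(6) @ H2 ⇒ log+=6
    get @ H0 ⇒ 8
    H0 returns (145, 8)
    H1 returns (145, 8)
    H2 returns ((145, 8), (6))
    H3 returns [((145, 8), (6))]
= [((145, 8), (5)), ((145, 8), (2)), ((145, 8), (6))]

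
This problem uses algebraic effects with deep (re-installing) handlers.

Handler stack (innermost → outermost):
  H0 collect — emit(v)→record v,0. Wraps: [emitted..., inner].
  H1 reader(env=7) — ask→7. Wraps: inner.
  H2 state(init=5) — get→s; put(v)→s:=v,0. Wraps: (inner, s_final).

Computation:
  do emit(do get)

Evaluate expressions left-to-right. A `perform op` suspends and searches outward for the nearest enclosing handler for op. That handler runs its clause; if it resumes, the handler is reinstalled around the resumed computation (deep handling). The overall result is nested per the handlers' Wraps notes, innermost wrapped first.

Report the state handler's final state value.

Evaluation trace:
get @ H2 ⇒ 5
emit(5) @ H0 ⇒ out+=5
H0 returns [5, 0]
H1 returns [5, 0]
H2 returns ([5, 0], 5)
= ([5, 0], 5)

Answer: 5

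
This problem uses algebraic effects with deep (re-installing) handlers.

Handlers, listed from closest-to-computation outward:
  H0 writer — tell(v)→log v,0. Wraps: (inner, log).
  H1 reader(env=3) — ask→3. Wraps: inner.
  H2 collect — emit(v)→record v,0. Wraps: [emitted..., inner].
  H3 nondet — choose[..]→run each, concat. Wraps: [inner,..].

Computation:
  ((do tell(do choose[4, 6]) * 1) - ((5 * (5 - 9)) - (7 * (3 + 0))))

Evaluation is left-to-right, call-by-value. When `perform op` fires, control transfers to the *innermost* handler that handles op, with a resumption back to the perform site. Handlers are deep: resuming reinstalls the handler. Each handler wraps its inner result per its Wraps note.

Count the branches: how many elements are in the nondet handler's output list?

Answer: 2

Step-by-step:
choose[4, 6] @ H3
  branch[0] choose=4:
    tell(4) @ H0 ⇒ log+=4
    H0 returns (41, (4))
    H1 returns (41, (4))
    H2 returns [(41, (4))]
    H3 returns [[(41, (4))]]
  branch[1] choose=6:
    tell(6) @ H0 ⇒ log+=6
    H0 returns (41, (6))
    H1 returns (41, (6))
    H2 returns [(41, (6))]
    H3 returns [[(41, (6))]]
= [[(41, (4))], [(41, (6))]]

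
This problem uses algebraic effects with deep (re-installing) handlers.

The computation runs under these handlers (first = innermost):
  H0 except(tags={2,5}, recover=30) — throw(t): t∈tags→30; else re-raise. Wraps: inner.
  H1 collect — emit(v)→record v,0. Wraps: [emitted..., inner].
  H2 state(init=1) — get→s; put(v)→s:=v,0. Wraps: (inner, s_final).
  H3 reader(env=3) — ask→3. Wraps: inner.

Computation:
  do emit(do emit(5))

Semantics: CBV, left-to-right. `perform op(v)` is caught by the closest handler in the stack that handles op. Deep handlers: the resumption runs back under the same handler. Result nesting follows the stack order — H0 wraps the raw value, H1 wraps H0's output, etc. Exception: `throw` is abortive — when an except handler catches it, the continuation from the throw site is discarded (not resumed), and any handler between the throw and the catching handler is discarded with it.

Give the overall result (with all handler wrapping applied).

Evaluation trace:
emit(5) @ H1 ⇒ out+=5
emit(0) @ H1 ⇒ out+=0
H0 returns 0
H1 returns [5, 0, 0]
H2 returns ([5, 0, 0], 1)
H3 returns ([5, 0, 0], 1)
= ([5, 0, 0], 1)

Answer: ([5, 0, 0], 1)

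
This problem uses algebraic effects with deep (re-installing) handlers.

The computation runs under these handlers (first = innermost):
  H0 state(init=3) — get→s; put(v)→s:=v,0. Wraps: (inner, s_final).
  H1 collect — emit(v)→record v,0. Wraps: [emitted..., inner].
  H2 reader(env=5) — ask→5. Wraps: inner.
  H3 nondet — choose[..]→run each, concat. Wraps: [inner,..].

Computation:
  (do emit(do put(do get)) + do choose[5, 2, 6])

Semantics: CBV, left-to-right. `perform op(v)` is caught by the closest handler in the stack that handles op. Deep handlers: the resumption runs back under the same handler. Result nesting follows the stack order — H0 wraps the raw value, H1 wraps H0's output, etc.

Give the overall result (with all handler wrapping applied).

Answer: [[0, (5, 3)], [0, (2, 3)], [0, (6, 3)]]

Working:
get @ H0 ⇒ 3
put(3) @ H0 ⇒ s:=3
emit(0) @ H1 ⇒ out+=0
choose[5, 2, 6] @ H3
  branch[0] choose=5:
    H0 returns (5, 3)
    H1 returns [0, (5, 3)]
    H2 returns [0, (5, 3)]
    H3 returns [[0, (5, 3)]]
  branch[1] choose=2:
    H0 returns (2, 3)
    H1 returns [0, (2, 3)]
    H2 returns [0, (2, 3)]
    H3 returns [[0, (2, 3)]]
  branch[2] choose=6:
    H0 returns (6, 3)
    H1 returns [0, (6, 3)]
    H2 returns [0, (6, 3)]
    H3 returns [[0, (6, 3)]]
= [[0, (5, 3)], [0, (2, 3)], [0, (6, 3)]]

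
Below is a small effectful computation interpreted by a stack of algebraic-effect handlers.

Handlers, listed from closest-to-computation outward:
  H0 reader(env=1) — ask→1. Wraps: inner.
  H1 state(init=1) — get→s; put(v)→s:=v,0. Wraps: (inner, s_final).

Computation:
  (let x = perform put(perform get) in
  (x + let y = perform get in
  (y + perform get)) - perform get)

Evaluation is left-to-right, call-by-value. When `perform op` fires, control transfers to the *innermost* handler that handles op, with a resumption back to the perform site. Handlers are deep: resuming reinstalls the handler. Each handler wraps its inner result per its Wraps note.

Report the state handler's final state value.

Step-by-step:
get @ H1 ⇒ 1
put(1) @ H1 ⇒ s:=1
get @ H1 ⇒ 1
get @ H1 ⇒ 1
get @ H1 ⇒ 1
H0 returns 1
H1 returns (1, 1)
= (1, 1)

Answer: 1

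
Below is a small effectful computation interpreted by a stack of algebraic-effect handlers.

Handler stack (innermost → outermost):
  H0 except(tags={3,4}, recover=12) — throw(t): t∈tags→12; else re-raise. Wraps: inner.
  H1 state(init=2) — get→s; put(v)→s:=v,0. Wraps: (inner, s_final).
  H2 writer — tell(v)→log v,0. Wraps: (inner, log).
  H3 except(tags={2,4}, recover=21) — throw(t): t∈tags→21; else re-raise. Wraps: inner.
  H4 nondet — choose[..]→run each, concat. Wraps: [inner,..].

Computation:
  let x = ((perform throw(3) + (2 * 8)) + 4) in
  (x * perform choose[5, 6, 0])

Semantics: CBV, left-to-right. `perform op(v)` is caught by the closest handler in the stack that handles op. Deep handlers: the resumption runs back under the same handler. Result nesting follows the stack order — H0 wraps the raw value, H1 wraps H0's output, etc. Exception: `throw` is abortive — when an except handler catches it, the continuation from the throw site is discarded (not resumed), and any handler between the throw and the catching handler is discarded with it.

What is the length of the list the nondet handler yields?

Answer: 1

Working:
throw(3) @ H0 caught ⇒ 12
H1 returns (12, 2)
H2 returns ((12, 2), ())
H3 returns ((12, 2), ())
H4 returns [((12, 2), ())]
= [((12, 2), ())]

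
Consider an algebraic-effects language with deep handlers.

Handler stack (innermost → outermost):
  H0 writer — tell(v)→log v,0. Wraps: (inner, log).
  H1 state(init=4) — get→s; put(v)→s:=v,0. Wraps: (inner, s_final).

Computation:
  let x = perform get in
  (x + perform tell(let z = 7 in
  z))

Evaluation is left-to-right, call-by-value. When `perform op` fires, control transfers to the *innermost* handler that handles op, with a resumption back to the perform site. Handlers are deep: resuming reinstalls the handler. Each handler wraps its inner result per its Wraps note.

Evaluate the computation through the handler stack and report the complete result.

Answer: ((4, (7)), 4)

Step-by-step:
get @ H1 ⇒ 4
tell(7) @ H0 ⇒ log+=7
H0 returns (4, (7))
H1 returns ((4, (7)), 4)
= ((4, (7)), 4)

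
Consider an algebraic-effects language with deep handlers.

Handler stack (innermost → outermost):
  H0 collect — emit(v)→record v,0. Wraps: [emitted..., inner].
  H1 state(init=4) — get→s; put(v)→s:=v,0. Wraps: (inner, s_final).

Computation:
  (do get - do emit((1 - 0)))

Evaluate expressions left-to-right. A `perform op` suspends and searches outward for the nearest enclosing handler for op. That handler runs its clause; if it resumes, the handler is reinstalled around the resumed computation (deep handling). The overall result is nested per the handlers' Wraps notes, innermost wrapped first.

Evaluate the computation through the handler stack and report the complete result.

Answer: ([1, 4], 4)

Step-by-step:
get @ H1 ⇒ 4
emit(1) @ H0 ⇒ out+=1
H0 returns [1, 4]
H1 returns ([1, 4], 4)
= ([1, 4], 4)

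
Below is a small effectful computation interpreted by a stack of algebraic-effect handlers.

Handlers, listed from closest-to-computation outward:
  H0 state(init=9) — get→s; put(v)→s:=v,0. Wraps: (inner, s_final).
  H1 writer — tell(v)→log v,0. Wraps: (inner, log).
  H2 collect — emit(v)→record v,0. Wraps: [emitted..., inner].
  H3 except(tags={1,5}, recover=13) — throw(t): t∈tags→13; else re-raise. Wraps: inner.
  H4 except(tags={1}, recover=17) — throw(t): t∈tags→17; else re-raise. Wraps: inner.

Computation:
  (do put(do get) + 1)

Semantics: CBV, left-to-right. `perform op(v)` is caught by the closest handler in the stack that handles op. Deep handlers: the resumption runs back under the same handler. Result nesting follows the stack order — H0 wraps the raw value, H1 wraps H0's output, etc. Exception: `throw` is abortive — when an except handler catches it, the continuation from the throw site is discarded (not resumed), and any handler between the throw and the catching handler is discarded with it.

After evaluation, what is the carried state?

Answer: 9

Working:
get @ H0 ⇒ 9
put(9) @ H0 ⇒ s:=9
H0 returns (1, 9)
H1 returns ((1, 9), ())
H2 returns [((1, 9), ())]
H3 returns [((1, 9), ())]
H4 returns [((1, 9), ())]
= [((1, 9), ())]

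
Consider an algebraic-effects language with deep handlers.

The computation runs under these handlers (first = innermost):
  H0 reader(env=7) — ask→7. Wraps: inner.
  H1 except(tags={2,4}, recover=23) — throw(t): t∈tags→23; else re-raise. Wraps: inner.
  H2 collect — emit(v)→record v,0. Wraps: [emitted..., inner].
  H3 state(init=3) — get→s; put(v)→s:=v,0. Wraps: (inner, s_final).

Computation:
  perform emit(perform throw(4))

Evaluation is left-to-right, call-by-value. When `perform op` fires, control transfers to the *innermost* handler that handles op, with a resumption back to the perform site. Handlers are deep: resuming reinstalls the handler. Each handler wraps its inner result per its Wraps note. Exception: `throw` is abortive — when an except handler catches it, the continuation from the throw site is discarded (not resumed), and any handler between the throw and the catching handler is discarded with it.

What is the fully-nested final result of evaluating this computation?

Answer: ([23], 3)

Working:
throw(4) @ H1 caught ⇒ 23
H2 returns [23]
H3 returns ([23], 3)
= ([23], 3)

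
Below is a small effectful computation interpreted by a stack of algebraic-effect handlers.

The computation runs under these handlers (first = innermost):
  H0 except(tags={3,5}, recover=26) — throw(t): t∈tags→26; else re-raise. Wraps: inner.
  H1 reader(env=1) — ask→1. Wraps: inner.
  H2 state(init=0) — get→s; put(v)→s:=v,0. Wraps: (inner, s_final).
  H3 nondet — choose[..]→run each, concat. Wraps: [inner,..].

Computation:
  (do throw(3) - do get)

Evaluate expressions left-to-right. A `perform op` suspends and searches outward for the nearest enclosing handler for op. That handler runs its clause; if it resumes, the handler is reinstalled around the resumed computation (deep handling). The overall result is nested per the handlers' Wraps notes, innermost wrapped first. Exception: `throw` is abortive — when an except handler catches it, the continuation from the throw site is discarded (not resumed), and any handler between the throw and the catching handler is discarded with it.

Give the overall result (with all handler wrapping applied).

Working:
throw(3) @ H0 caught ⇒ 26
H1 returns 26
H2 returns (26, 0)
H3 returns [(26, 0)]
= [(26, 0)]

Answer: [(26, 0)]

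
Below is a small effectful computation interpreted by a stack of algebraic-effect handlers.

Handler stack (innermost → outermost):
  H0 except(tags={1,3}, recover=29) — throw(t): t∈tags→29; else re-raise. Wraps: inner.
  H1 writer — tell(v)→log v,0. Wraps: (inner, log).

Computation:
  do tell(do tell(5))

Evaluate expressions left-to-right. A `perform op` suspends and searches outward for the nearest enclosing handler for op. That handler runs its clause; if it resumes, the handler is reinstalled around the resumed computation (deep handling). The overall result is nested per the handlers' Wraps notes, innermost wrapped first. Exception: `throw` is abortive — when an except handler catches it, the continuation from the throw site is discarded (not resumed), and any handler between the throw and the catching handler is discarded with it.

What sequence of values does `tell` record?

Answer: (5, 0)

Working:
tell(5) @ H1 ⇒ log+=5
tell(0) @ H1 ⇒ log+=0
H0 returns 0
H1 returns (0, (5, 0))
= (0, (5, 0))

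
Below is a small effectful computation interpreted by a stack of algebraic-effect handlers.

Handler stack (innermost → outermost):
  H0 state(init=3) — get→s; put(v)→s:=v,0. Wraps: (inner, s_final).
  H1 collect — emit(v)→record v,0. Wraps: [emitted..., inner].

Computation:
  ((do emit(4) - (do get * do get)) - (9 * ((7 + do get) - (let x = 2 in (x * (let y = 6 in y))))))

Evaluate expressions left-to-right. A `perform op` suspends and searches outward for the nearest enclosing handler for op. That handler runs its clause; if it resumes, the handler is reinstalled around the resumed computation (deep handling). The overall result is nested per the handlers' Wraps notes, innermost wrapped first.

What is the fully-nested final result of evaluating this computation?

Working:
emit(4) @ H1 ⇒ out+=4
get @ H0 ⇒ 3
get @ H0 ⇒ 3
get @ H0 ⇒ 3
H0 returns (9, 3)
H1 returns [4, (9, 3)]
= [4, (9, 3)]

Answer: [4, (9, 3)]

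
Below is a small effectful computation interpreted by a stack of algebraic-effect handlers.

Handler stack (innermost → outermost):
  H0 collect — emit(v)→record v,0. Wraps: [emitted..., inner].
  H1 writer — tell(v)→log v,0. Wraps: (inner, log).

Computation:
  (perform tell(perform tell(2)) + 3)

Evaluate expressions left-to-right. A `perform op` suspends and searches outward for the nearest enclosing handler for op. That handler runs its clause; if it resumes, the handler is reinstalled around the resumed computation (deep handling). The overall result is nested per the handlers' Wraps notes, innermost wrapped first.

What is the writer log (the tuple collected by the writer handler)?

Answer: (2, 0)

Working:
tell(2) @ H1 ⇒ log+=2
tell(0) @ H1 ⇒ log+=0
H0 returns [3]
H1 returns ([3], (2, 0))
= ([3], (2, 0))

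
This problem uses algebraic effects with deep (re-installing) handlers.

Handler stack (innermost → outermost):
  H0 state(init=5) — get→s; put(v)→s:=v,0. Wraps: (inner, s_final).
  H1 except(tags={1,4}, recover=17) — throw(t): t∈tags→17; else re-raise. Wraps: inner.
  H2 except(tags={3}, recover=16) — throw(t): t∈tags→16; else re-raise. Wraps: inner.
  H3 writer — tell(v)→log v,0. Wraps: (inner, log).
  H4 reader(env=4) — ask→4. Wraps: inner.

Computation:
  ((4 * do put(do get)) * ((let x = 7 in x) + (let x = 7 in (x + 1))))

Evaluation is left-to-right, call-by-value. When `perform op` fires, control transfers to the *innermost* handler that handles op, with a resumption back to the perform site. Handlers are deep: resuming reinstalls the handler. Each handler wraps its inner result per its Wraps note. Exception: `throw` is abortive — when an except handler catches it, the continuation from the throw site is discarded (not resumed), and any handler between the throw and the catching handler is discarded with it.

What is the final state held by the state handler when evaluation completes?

Answer: 5

Working:
get @ H0 ⇒ 5
put(5) @ H0 ⇒ s:=5
H0 returns (0, 5)
H1 returns (0, 5)
H2 returns (0, 5)
H3 returns ((0, 5), ())
H4 returns ((0, 5), ())
= ((0, 5), ())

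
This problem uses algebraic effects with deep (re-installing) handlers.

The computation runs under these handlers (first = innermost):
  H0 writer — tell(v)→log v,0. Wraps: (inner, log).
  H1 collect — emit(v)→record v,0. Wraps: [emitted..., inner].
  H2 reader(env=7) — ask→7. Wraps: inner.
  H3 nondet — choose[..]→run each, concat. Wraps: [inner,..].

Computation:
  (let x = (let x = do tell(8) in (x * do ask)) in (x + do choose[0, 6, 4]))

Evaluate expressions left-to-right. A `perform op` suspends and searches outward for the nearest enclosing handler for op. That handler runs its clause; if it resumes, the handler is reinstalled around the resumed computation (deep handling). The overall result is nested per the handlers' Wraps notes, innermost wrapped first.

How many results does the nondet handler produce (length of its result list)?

Answer: 3

Step-by-step:
tell(8) @ H0 ⇒ log+=8
ask @ H2 ⇒ 7
choose[0, 6, 4] @ H3
  branch[0] choose=0:
    H0 returns (0, (8))
    H1 returns [(0, (8))]
    H2 returns [(0, (8))]
    H3 returns [[(0, (8))]]
  branch[1] choose=6:
    H0 returns (6, (8))
    H1 returns [(6, (8))]
    H2 returns [(6, (8))]
    H3 returns [[(6, (8))]]
  branch[2] choose=4:
    H0 returns (4, (8))
    H1 returns [(4, (8))]
    H2 returns [(4, (8))]
    H3 returns [[(4, (8))]]
= [[(0, (8))], [(6, (8))], [(4, (8))]]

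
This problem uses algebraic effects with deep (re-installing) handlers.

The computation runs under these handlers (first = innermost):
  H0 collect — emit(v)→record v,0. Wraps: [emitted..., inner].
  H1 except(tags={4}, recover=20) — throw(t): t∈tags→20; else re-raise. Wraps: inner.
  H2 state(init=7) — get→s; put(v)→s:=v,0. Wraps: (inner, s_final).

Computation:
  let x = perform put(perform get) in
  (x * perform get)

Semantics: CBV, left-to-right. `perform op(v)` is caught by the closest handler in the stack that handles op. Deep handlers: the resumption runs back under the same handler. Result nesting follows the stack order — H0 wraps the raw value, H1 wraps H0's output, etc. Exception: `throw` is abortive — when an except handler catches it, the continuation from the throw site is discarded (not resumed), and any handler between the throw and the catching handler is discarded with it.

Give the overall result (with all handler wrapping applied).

Working:
get @ H2 ⇒ 7
put(7) @ H2 ⇒ s:=7
get @ H2 ⇒ 7
H0 returns [0]
H1 returns [0]
H2 returns ([0], 7)
= ([0], 7)

Answer: ([0], 7)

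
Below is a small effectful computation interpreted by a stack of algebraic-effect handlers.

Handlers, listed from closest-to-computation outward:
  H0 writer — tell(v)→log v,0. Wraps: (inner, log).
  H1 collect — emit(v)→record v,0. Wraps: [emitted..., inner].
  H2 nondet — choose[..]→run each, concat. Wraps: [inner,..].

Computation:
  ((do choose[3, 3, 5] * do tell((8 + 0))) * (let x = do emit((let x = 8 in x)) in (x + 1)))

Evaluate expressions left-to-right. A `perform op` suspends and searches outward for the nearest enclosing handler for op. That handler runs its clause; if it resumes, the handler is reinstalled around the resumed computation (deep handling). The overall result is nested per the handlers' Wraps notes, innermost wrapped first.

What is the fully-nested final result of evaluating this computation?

Answer: [[8, (0, (8))], [8, (0, (8))], [8, (0, (8))]]

Evaluation trace:
choose[3, 3, 5] @ H2
  branch[0] choose=3:
    tell(8) @ H0 ⇒ log+=8
    emit(8) @ H1 ⇒ out+=8
    H0 returns (0, (8))
    H1 returns [8, (0, (8))]
    H2 returns [[8, (0, (8))]]
  branch[1] choose=3:
    tell(8) @ H0 ⇒ log+=8
    emit(8) @ H1 ⇒ out+=8
    H0 returns (0, (8))
    H1 returns [8, (0, (8))]
    H2 returns [[8, (0, (8))]]
  branch[2] choose=5:
    tell(8) @ H0 ⇒ log+=8
    emit(8) @ H1 ⇒ out+=8
    H0 returns (0, (8))
    H1 returns [8, (0, (8))]
    H2 returns [[8, (0, (8))]]
= [[8, (0, (8))], [8, (0, (8))], [8, (0, (8))]]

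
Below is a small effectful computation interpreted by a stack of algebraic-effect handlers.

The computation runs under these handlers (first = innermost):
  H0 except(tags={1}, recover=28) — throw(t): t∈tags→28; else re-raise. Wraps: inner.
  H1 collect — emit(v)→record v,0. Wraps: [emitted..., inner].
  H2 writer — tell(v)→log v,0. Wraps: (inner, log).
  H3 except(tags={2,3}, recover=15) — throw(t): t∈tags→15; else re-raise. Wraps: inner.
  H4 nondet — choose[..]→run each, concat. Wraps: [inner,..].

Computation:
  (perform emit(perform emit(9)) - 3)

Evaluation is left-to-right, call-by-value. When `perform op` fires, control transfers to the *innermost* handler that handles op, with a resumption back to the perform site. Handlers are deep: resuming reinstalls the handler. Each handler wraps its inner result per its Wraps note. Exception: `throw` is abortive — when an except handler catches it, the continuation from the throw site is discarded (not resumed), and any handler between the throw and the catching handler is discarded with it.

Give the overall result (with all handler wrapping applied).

Answer: [([9, 0, -3], ())]

Evaluation trace:
emit(9) @ H1 ⇒ out+=9
emit(0) @ H1 ⇒ out+=0
H0 returns -3
H1 returns [9, 0, -3]
H2 returns ([9, 0, -3], ())
H3 returns ([9, 0, -3], ())
H4 returns [([9, 0, -3], ())]
= [([9, 0, -3], ())]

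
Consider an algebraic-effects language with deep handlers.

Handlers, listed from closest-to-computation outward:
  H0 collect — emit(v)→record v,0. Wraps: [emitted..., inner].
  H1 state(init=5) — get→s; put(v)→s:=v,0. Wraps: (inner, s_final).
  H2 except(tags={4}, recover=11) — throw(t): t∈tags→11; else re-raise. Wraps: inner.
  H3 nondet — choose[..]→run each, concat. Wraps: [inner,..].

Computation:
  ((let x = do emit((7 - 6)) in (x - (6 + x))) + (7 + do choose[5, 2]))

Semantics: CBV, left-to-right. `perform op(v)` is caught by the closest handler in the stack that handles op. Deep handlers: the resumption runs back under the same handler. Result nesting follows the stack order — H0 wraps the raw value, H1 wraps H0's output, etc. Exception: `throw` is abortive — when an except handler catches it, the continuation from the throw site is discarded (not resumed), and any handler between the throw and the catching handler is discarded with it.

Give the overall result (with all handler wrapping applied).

Answer: [([1, 6], 5), ([1, 3], 5)]

Step-by-step:
emit(1) @ H0 ⇒ out+=1
choose[5, 2] @ H3
  branch[0] choose=5:
    H0 returns [1, 6]
    H1 returns ([1, 6], 5)
    H2 returns ([1, 6], 5)
    H3 returns [([1, 6], 5)]
  branch[1] choose=2:
    H0 returns [1, 3]
    H1 returns ([1, 3], 5)
    H2 returns ([1, 3], 5)
    H3 returns [([1, 3], 5)]
= [([1, 6], 5), ([1, 3], 5)]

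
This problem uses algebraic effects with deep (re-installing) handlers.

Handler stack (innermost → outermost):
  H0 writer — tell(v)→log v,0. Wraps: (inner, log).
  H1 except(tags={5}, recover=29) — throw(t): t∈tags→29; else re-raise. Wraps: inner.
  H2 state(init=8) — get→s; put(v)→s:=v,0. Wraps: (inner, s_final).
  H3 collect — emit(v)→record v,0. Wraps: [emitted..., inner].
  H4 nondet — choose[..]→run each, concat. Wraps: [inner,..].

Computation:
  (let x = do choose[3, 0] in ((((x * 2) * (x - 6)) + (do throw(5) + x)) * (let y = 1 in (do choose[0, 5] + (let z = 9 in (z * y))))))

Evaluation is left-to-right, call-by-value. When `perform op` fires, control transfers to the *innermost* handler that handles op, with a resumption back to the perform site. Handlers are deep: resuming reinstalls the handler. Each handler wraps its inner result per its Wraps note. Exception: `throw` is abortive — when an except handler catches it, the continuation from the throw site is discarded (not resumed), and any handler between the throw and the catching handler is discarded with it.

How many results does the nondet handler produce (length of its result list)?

Working:
choose[3, 0] @ H4
  branch[0] choose=3:
    throw(5) @ H1 caught ⇒ 29
    H2 returns (29, 8)
    H3 returns [(29, 8)]
    H4 returns [[(29, 8)]]
  branch[1] choose=0:
    throw(5) @ H1 caught ⇒ 29
    H2 returns (29, 8)
    H3 returns [(29, 8)]
    H4 returns [[(29, 8)]]
= [[(29, 8)], [(29, 8)]]

Answer: 2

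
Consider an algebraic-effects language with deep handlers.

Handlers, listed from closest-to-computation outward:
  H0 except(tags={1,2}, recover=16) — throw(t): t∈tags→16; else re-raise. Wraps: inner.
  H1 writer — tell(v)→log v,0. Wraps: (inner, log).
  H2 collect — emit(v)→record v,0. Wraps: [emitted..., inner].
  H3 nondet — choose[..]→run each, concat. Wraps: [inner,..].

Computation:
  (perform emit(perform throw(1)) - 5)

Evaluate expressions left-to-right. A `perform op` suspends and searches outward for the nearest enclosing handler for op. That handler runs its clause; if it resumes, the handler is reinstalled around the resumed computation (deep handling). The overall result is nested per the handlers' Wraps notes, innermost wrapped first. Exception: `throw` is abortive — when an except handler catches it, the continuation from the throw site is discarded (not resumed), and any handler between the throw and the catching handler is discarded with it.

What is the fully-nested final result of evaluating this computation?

Answer: [[(16, ())]]

Evaluation trace:
throw(1) @ H0 caught ⇒ 16
H1 returns (16, ())
H2 returns [(16, ())]
H3 returns [[(16, ())]]
= [[(16, ())]]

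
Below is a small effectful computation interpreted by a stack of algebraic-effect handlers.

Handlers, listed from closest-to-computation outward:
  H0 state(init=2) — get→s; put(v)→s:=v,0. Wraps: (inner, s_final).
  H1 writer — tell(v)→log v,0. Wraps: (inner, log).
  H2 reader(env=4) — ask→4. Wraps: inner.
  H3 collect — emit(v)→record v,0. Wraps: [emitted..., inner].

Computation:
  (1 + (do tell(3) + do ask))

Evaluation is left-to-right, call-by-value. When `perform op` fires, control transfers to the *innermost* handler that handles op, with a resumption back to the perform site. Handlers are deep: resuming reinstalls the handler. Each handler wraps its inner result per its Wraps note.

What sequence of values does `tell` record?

Answer: (3)

Working:
tell(3) @ H1 ⇒ log+=3
ask @ H2 ⇒ 4
H0 returns (5, 2)
H1 returns ((5, 2), (3))
H2 returns ((5, 2), (3))
H3 returns [((5, 2), (3))]
= [((5, 2), (3))]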